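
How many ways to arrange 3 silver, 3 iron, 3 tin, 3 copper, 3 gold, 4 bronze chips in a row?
19! / (3! × 3! × 3! × 3! × 3! × 4!) = 651819168000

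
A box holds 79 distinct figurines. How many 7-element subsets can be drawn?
C(79,7) = 79!/(7!×72!) = 2898753715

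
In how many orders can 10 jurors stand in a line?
10! = 3628800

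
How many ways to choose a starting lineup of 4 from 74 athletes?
C(74,4) = 74!/(4!×70!) = 1150626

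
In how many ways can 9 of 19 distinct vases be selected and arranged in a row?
P(19,9) = 19!/(19-9)! = 33522128640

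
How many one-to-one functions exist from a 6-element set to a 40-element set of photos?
P(40,6) = 40!/(40-6)! = 2763633600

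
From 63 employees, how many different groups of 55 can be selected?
C(63,55) = 63!/(55!×8!) = 3872894697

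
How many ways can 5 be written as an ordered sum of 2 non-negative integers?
C(5+2-1, 2-1) = C(6, 1) = 6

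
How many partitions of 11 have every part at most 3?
Let r_j(i) = number of partitions of i into parts ≤ j, for i = 0..11. r_1(i) = 1 for all i; r_j(i) = r_{j-1}(i) + r_j(i-j). Rows j = 2..3: ≤2: 1 1 2 2 3 3 4 4 5 5 6 6; ≤3: 1 1 2 3 4 5 7 8 10 12 14 16. r_3(11) = 16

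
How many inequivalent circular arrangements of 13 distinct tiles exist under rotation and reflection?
(13-1)!/2 = 479001600/2 = 239500800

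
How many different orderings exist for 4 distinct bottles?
4! = 24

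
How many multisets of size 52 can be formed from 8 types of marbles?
C(52+8-1, 8-1) = C(59, 7) = 341149446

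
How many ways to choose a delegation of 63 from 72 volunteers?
C(72,63) = 72!/(63!×9!) = 85113005120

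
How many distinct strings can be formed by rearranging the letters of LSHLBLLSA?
9! / (1! × 1! × 2! × 4! × 1!) = 7560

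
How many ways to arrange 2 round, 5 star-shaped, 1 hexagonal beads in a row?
8! / (2! × 5! × 1!) = 168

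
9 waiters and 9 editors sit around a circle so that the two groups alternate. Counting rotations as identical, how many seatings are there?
Fix one of the waiters: (9-1)! ways for the remaining waiters, × 9! ways for the editors = 40320 × 362880 = 14631321600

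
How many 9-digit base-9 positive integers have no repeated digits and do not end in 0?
Last digit: 8 nonzero choices. First digit: 7 (nonzero, ≠last). Middle 7: P(7,7) = 5040. Total = 282240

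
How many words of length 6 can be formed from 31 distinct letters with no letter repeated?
P(31,6) = 31!/(31-6)! = 530122320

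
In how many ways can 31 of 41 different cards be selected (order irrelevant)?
C(41,31) = 41!/(31!×10!) = 1121099408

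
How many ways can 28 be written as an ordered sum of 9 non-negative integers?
C(28+9-1, 9-1) = C(36, 8) = 30260340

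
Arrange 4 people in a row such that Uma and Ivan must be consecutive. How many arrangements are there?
Treat the 2 as one block: (4-2+1)! × 2! = 6 × 2 = 12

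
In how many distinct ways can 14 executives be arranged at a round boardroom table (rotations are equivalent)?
Circular: fix one position, arrange the rest. (14-1)! = 6227020800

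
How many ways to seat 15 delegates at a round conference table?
Circular: fix one position, arrange the rest. (15-1)! = 87178291200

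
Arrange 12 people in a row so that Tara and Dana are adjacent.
Treat as block: (12-1)! × 2! = 39916800 × 2 = 79833600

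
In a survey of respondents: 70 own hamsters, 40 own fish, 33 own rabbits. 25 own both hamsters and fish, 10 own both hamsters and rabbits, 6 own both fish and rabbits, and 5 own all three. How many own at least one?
|A∪B∪C| = 70+40+33-25-10-6+5 = 107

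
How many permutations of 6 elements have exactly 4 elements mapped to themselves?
Choose the 4 fixed points C(6,4) = 15, derange the rest: !2 = Σ_{j=0}^{2} (-1)^j·2!/j! = 2 - 2 + 1 = 1. Product = 15 × 1 = 15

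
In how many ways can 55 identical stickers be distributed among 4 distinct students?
C(55+4-1, 4-1) = C(58, 3) = 30856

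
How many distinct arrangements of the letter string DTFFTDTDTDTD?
12! / (5! × 5! × 2!) = 16632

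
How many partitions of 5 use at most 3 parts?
By conjugation, equals partitions of 5 into parts ≤ 3. Let r_j(i) = number of partitions of i into parts ≤ j, for i = 0..5. r_1(i) = 1 for all i; r_j(i) = r_{j-1}(i) + r_j(i-j). Rows j = 2..3: ≤2: 1 1 2 2 3 3; ≤3: 1 1 2 3 4 5. r_3(5) = 5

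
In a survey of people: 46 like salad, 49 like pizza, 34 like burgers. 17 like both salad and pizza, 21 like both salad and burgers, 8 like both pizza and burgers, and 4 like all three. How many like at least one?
|A∪B∪C| = 46+49+34-17-21-8+4 = 87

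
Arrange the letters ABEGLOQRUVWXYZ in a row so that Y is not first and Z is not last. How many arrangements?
By inclusion-exclusion: 14! - 2×(14-1)! + (14-2)! = 87178291200 - 12454041600 + 479001600 = 75203251200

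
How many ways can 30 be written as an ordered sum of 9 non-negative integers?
C(30+9-1, 9-1) = C(38, 8) = 48903492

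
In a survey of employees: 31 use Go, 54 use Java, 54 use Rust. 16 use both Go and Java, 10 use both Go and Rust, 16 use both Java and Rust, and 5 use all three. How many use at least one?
|A∪B∪C| = 31+54+54-16-10-16+5 = 102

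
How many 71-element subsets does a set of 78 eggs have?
C(78,71) = 78!/(71!×7!) = 2641902120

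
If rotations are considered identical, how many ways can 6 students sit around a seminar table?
Circular: fix one position, arrange the rest. (6-1)! = 120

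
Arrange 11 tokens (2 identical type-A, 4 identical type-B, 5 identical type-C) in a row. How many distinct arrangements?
11! / (2! × 4! × 5!) = 6930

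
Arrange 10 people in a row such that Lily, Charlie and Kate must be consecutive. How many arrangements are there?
Treat the 3 as one block: (10-3+1)! × 3! = 40320 × 6 = 241920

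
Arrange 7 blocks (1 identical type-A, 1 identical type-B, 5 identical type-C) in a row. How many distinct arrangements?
7! / (1! × 1! × 5!) = 42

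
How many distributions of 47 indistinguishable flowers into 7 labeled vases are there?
C(47+7-1, 7-1) = C(53, 6) = 22957480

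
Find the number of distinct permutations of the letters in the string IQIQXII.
7! / (4! × 1! × 2!) = 105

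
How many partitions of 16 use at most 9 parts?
By conjugation, equals partitions of 16 into parts ≤ 9. Let r_j(i) = number of partitions of i into parts ≤ j, for i = 0..16. r_1(i) = 1 for all i; r_j(i) = r_{j-1}(i) + r_j(i-j). Rows j = 2..9: ≤2: 1 1 2 2 3 3 4 4 5 5 6 6 7 7 8 8 9; ≤3: 1 1 2 3 4 5 7 8 10 12 14 16 19 21 24 27 30; ≤4: 1 1 2 3 5 6 9 11 15 18 23 27 34 39 47 54 64; ≤5: 1 1 2 3 5 7 10 13 18 23 30 37 47 57 70 84 101; ≤6: 1 1 2 3 5 7 11 14 20 26 35 44 58 71 90 110 136; ≤7: 1 1 2 3 5 7 11 15 21 28 38 49 65 82 105 131 164; ≤8: 1 1 2 3 5 7 11 15 22 29 40 52 70 89 116 146 186; ≤9: 1 1 2 3 5 7 11 15 22 30 41 54 73 94 123 157 201. r_9(16) = 201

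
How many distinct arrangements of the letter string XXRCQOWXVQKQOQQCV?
17! / (2! × 5! × 2! × 3! × 1! × 1! × 1! × 2!) = 61751289600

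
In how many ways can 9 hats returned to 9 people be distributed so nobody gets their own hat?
!9 = Σ_{j=0}^{9} (-1)^j·9!/j! = 362880 - 362880 + 181440 - 60480 + 15120 - 3024 + 504 - 72 + 9 - 1 = 133496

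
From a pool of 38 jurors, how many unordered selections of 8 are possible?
C(38,8) = 38!/(8!×30!) = 48903492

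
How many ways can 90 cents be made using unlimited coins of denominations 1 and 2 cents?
Coefficient of x^90 in 1/(1-x^1) · 1/(1-x^2). Use j coins of 2 for j = 0..⌊90/2⌋ = 45, the rest in 1s: 45 + 1 = 46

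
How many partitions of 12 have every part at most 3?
Let r_j(i) = number of partitions of i into parts ≤ j, for i = 0..12. r_1(i) = 1 for all i; r_j(i) = r_{j-1}(i) + r_j(i-j). Rows j = 2..3: ≤2: 1 1 2 2 3 3 4 4 5 5 6 6 7; ≤3: 1 1 2 3 4 5 7 8 10 12 14 16 19. r_3(12) = 19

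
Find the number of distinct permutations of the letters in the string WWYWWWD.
7! / (5! × 1! × 1!) = 42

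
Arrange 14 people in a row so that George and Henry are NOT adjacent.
Total - adjacent = 14! - (14-1)!×2 = 87178291200 - 12454041600 = 74724249600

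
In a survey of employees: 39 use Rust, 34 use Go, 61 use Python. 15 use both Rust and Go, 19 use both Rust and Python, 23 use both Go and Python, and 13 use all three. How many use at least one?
|A∪B∪C| = 39+34+61-15-19-23+13 = 90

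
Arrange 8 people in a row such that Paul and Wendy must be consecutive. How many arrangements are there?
Treat the 2 as one block: (8-2+1)! × 2! = 5040 × 2 = 10080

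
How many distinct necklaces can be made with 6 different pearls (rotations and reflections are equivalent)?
(6-1)!/2 = 120/2 = 60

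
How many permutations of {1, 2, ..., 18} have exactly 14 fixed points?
Choose the 14 fixed points C(18,14) = 3060, derange the rest: !4 = Σ_{j=0}^{4} (-1)^j·4!/j! = 24 - 24 + 12 - 4 + 1 = 9. Product = 3060 × 9 = 27540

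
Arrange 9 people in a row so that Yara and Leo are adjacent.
Treat as block: (9-1)! × 2! = 40320 × 2 = 80640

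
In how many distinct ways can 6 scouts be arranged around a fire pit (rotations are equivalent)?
Circular: fix one position, arrange the rest. (6-1)! = 120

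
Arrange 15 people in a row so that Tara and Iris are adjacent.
Treat as block: (15-1)! × 2! = 87178291200 × 2 = 174356582400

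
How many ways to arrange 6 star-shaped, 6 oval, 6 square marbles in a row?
18! / (6! × 6! × 6!) = 17153136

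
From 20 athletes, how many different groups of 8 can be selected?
C(20,8) = 20!/(8!×12!) = 125970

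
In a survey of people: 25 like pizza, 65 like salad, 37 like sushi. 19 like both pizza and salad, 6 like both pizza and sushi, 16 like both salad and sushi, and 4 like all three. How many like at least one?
|A∪B∪C| = 25+65+37-19-6-16+4 = 90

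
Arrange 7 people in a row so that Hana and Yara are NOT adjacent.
Total - adjacent = 7! - (7-1)!×2 = 5040 - 1440 = 3600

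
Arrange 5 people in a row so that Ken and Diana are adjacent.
Treat as block: (5-1)! × 2! = 24 × 2 = 48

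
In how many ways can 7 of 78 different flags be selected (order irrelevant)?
C(78,7) = 78!/(7!×71!) = 2641902120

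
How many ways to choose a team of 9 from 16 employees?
C(16,9) = 16!/(9!×7!) = 11440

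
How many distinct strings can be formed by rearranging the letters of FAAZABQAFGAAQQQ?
15! / (2! × 6! × 1! × 4! × 1! × 1!) = 37837800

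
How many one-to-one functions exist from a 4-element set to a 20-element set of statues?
P(20,4) = 20!/(20-4)! = 116280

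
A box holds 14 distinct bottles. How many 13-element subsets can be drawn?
C(14,13) = 14!/(13!×1!) = 14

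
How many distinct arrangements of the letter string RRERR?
5! / (1! × 4!) = 5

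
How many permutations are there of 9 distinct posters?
9! = 362880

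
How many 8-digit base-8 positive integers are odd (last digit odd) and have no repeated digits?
Last∈{1,3,5,7}. Last=0: 0. Last nonzero: 4×6×P(6,6) = 17280. Total = 17280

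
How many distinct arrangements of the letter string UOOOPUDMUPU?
11! / (4! × 2! × 3! × 1! × 1!) = 138600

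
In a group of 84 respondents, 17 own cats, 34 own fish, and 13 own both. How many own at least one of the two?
|A∪B| = |A| + |B| - |A∩B| = 17 + 34 - 13 = 38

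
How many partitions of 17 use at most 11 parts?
By conjugation, equals partitions of 17 into parts ≤ 11. Let r_j(i) = number of partitions of i into parts ≤ j, for i = 0..17. r_1(i) = 1 for all i; r_j(i) = r_{j-1}(i) + r_j(i-j). Rows j = 2..11: ≤2: 1 1 2 2 3 3 4 4 5 5 6 6 7 7 8 8 9 9; ≤3: 1 1 2 3 4 5 7 8 10 12 14 16 19 21 24 27 30 33; ≤4: 1 1 2 3 5 6 9 11 15 18 23 27 34 39 47 54 64 72; ≤5: 1 1 2 3 5 7 10 13 18 23 30 37 47 57 70 84 101 119; ≤6: 1 1 2 3 5 7 11 14 20 26 35 44 58 71 90 110 136 163; ≤7: 1 1 2 3 5 7 11 15 21 28 38 49 65 82 105 131 164 201; ≤8: 1 1 2 3 5 7 11 15 22 29 40 52 70 89 116 146 186 230; ≤9: 1 1 2 3 5 7 11 15 22 30 41 54 73 94 123 157 201 252; ≤10: 1 1 2 3 5 7 11 15 22 30 42 55 75 97 128 164 212 267; ≤11: 1 1 2 3 5 7 11 15 22 30 42 56 76 99 131 169 219 278. r_11(17) = 278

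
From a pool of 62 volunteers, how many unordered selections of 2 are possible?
C(62,2) = 62!/(2!×60!) = 1891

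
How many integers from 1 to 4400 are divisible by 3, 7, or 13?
⌊4400/3⌋+⌊4400/7⌋+⌊4400/13⌋ - ⌊4400/21⌋-⌊4400/39⌋-⌊4400/91⌋ + ⌊4400/273⌋ = 1466+628+338 - 209-112-48 + 16 = 2079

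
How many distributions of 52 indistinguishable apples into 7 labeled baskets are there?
C(52+7-1, 7-1) = C(58, 6) = 40475358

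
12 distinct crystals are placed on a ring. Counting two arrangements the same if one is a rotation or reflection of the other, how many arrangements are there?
(12-1)!/2 = 39916800/2 = 19958400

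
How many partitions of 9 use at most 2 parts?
By conjugation, equals partitions of 9 into parts ≤ 2. Let r_j(i) = number of partitions of i into parts ≤ j, for i = 0..9. r_1(i) = 1 for all i; r_j(i) = r_{j-1}(i) + r_j(i-j). Rows j = 2..2: ≤2: 1 1 2 2 3 3 4 4 5 5. r_2(9) = 5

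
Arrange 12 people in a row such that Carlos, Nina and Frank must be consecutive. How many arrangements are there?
Treat the 3 as one block: (12-3+1)! × 3! = 3628800 × 6 = 21772800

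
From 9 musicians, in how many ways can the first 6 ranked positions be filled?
P(9,6) = 9!/(9-6)! = 60480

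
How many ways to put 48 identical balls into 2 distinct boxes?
C(48+2-1, 2-1) = C(49, 1) = 49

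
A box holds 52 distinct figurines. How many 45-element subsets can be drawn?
C(52,45) = 52!/(45!×7!) = 133784560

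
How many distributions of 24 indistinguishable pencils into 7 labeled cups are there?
C(24+7-1, 7-1) = C(30, 6) = 593775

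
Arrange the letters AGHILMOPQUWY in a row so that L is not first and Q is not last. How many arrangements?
By inclusion-exclusion: 12! - 2×(12-1)! + (12-2)! = 479001600 - 79833600 + 3628800 = 402796800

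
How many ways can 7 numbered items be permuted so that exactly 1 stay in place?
Choose the 1 fixed point C(7,1) = 7, derange the rest: !6 = Σ_{j=0}^{6} (-1)^j·6!/j! = 720 - 720 + 360 - 120 + 30 - 6 + 1 = 265. Product = 7 × 265 = 1855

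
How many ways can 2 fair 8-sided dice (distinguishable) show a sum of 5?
Coefficient of x^5 in (x + x² + ... + x^8)^2. By inclusion-exclusion on dice exceeding 8: Σ_j (-1)^j C(2,j)·C(5-1-8j, 1) = C(2,0)·C(4,1) = 1·4 = 4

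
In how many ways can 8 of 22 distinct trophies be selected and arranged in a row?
P(22,8) = 22!/(22-8)! = 12893126400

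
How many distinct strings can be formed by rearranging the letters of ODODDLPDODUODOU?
15! / (5! × 1! × 2! × 6! × 1!) = 7567560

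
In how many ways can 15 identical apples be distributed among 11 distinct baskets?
C(15+11-1, 11-1) = C(25, 10) = 3268760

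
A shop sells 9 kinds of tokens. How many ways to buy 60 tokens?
C(60+9-1, 9-1) = C(68, 8) = 7392009768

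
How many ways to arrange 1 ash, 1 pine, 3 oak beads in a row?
5! / (1! × 1! × 3!) = 20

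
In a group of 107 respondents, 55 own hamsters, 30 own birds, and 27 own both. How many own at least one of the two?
|A∪B| = |A| + |B| - |A∩B| = 55 + 30 - 27 = 58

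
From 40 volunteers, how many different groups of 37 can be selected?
C(40,37) = 40!/(37!×3!) = 9880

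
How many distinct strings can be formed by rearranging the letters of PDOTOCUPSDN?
11! / (1! × 2! × 1! × 2! × 2! × 1! × 1! × 1!) = 4989600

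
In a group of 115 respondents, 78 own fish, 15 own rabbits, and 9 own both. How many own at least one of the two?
|A∪B| = |A| + |B| - |A∩B| = 78 + 15 - 9 = 84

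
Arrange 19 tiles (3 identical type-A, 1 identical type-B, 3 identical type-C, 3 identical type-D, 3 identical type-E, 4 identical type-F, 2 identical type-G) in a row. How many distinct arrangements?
19! / (3! × 1! × 3! × 3! × 3! × 4! × 2!) = 1955457504000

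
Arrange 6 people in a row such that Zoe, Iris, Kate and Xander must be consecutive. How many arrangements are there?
Treat the 4 as one block: (6-4+1)! × 4! = 6 × 24 = 144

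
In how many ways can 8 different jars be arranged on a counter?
8! = 40320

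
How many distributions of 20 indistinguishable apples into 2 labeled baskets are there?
C(20+2-1, 2-1) = C(21, 1) = 21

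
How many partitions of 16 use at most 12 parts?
By conjugation, equals partitions of 16 into parts ≤ 12. Let r_j(i) = number of partitions of i into parts ≤ j, for i = 0..16. r_1(i) = 1 for all i; r_j(i) = r_{j-1}(i) + r_j(i-j). Rows j = 2..12: ≤2: 1 1 2 2 3 3 4 4 5 5 6 6 7 7 8 8 9; ≤3: 1 1 2 3 4 5 7 8 10 12 14 16 19 21 24 27 30; ≤4: 1 1 2 3 5 6 9 11 15 18 23 27 34 39 47 54 64; ≤5: 1 1 2 3 5 7 10 13 18 23 30 37 47 57 70 84 101; ≤6: 1 1 2 3 5 7 11 14 20 26 35 44 58 71 90 110 136; ≤7: 1 1 2 3 5 7 11 15 21 28 38 49 65 82 105 131 164; ≤8: 1 1 2 3 5 7 11 15 22 29 40 52 70 89 116 146 186; ≤9: 1 1 2 3 5 7 11 15 22 30 41 54 73 94 123 157 201; ≤10: 1 1 2 3 5 7 11 15 22 30 42 55 75 97 128 164 212; ≤11: 1 1 2 3 5 7 11 15 22 30 42 56 76 99 131 169 219; ≤12: 1 1 2 3 5 7 11 15 22 30 42 56 77 100 133 172 224. r_12(16) = 224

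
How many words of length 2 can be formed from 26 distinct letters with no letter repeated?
P(26,2) = 26!/(26-2)! = 650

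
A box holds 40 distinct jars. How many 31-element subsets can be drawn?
C(40,31) = 40!/(31!×9!) = 273438880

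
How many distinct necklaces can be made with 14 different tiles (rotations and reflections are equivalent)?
(14-1)!/2 = 6227020800/2 = 3113510400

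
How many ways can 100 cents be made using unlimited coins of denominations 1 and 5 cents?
Coefficient of x^100 in 1/(1-x^1) · 1/(1-x^5). Use j coins of 5 for j = 0..⌊100/5⌋ = 20, the rest in 1s: 20 + 1 = 21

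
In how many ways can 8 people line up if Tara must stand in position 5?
Fix one position: (8-1)! = 5040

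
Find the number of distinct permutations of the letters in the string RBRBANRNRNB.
11! / (3! × 3! × 4! × 1!) = 46200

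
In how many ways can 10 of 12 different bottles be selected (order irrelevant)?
C(12,10) = 12!/(10!×2!) = 66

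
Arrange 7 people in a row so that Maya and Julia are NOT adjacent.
Total - adjacent = 7! - (7-1)!×2 = 5040 - 1440 = 3600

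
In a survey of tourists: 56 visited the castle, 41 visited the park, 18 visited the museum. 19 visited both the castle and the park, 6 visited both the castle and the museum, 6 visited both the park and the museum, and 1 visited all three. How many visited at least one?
|A∪B∪C| = 56+41+18-19-6-6+1 = 85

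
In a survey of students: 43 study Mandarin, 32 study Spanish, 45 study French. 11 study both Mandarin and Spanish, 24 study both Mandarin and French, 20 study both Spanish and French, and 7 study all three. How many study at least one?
|A∪B∪C| = 43+32+45-11-24-20+7 = 72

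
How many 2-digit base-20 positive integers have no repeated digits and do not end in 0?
Last digit: 19 nonzero choices. First digit: 18 (nonzero, ≠last). Middle 0: P(18,0) = 1. Total = 342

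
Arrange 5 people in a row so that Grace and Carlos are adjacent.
Treat as block: (5-1)! × 2! = 24 × 2 = 48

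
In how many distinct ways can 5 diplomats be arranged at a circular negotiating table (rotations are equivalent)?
Circular: fix one position, arrange the rest. (5-1)! = 24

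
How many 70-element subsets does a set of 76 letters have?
C(76,70) = 76!/(70!×6!) = 218618940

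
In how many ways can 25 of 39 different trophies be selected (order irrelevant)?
C(39,25) = 39!/(25!×14!) = 15084504396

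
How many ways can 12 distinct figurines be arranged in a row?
12! = 479001600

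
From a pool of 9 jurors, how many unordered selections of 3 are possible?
C(9,3) = 9!/(3!×6!) = 84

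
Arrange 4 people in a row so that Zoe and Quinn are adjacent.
Treat as block: (4-1)! × 2! = 6 × 2 = 12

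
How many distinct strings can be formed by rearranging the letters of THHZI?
5! / (1! × 2! × 1! × 1!) = 60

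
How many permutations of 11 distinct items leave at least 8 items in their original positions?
Exactly j fixed points: C(11,j)·!(11-j); sum over j ≥ 8 (derangement numbers via !m = (m-1)·(!(m-1) + !(m-2)): !0..!3 = 1, 0, 1, 2). Σ_{j=8}^{11} C(11,j)·!(11-j) = C(11,8)·!3 + C(11,9)·!2 + C(11,10)·!1 + C(11,11)·!0 = 165·2 + 55·1 + 11·0 + 1·1 = 386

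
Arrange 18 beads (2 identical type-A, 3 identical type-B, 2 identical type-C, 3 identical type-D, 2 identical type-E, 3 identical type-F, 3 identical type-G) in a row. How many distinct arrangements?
18! / (2! × 3! × 2! × 3! × 2! × 3! × 3!) = 617512896000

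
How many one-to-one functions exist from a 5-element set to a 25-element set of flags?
P(25,5) = 25!/(25-5)! = 6375600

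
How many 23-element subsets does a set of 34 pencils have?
C(34,23) = 34!/(23!×11!) = 286097760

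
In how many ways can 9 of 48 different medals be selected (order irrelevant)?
C(48,9) = 48!/(9!×39!) = 1677106640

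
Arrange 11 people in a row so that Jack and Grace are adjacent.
Treat as block: (11-1)! × 2! = 3628800 × 2 = 7257600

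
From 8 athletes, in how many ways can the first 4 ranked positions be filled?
P(8,4) = 8!/(8-4)! = 1680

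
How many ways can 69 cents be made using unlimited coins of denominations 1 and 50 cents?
Coefficient of x^69 in 1/(1-x^1) · 1/(1-x^50). Use j coins of 50 for j = 0..⌊69/50⌋ = 1, the rest in 1s: 1 + 1 = 2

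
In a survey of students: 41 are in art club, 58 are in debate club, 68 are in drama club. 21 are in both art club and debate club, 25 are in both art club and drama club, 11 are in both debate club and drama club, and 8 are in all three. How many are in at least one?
|A∪B∪C| = 41+58+68-21-25-11+8 = 118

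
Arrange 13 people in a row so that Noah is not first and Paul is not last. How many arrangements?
By inclusion-exclusion: 13! - 2×(13-1)! + (13-2)! = 6227020800 - 958003200 + 39916800 = 5308934400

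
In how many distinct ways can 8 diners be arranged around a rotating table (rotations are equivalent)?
Circular: fix one position, arrange the rest. (8-1)! = 5040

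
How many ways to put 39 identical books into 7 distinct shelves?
C(39+7-1, 7-1) = C(45, 6) = 8145060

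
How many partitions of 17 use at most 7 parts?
By conjugation, equals partitions of 17 into parts ≤ 7. Let r_j(i) = number of partitions of i into parts ≤ j, for i = 0..17. r_1(i) = 1 for all i; r_j(i) = r_{j-1}(i) + r_j(i-j). Rows j = 2..7: ≤2: 1 1 2 2 3 3 4 4 5 5 6 6 7 7 8 8 9 9; ≤3: 1 1 2 3 4 5 7 8 10 12 14 16 19 21 24 27 30 33; ≤4: 1 1 2 3 5 6 9 11 15 18 23 27 34 39 47 54 64 72; ≤5: 1 1 2 3 5 7 10 13 18 23 30 37 47 57 70 84 101 119; ≤6: 1 1 2 3 5 7 11 14 20 26 35 44 58 71 90 110 136 163; ≤7: 1 1 2 3 5 7 11 15 21 28 38 49 65 82 105 131 164 201. r_7(17) = 201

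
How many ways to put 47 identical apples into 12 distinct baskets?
C(47+12-1, 12-1) = C(58, 11) = 227692286640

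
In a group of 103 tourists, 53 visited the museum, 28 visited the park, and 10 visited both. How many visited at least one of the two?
|A∪B| = |A| + |B| - |A∩B| = 53 + 28 - 10 = 71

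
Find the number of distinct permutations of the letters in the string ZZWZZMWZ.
8! / (1! × 5! × 2!) = 168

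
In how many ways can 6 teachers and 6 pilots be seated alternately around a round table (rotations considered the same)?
Fix one of the teachers: (6-1)! ways for the remaining teachers, × 6! ways for the pilots = 120 × 720 = 86400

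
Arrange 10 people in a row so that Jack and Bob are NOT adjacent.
Total - adjacent = 10! - (10-1)!×2 = 3628800 - 725760 = 2903040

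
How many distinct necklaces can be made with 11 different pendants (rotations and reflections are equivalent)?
(11-1)!/2 = 3628800/2 = 1814400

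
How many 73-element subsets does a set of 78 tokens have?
C(78,73) = 78!/(73!×5!) = 21111090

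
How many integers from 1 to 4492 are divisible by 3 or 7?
⌊4492/3⌋ + ⌊4492/7⌋ - ⌊4492/21⌋ = 1497 + 641 - 213 = 1925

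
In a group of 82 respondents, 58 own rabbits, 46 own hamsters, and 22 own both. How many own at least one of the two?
|A∪B| = |A| + |B| - |A∩B| = 58 + 46 - 22 = 82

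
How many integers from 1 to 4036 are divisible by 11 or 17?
⌊4036/11⌋ + ⌊4036/17⌋ - ⌊4036/187⌋ = 366 + 237 - 21 = 582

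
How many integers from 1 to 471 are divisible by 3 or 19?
⌊471/3⌋ + ⌊471/19⌋ - ⌊471/57⌋ = 157 + 24 - 8 = 173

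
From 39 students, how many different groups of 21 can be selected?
C(39,21) = 39!/(21!×18!) = 62359143990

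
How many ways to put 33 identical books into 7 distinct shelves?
C(33+7-1, 7-1) = C(39, 6) = 3262623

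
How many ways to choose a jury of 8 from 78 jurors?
C(78,8) = 78!/(8!×70!) = 23446881315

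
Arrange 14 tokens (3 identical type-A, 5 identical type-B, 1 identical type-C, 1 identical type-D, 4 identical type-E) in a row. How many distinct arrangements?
14! / (3! × 5! × 1! × 1! × 4!) = 5045040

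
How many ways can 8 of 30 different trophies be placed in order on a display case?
P(30,8) = 30!/(30-8)! = 235989936000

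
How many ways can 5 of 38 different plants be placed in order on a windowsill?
P(38,5) = 38!/(38-5)! = 60233040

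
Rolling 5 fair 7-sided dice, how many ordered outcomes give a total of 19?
Coefficient of x^19 in (x + x² + ... + x^7)^5. By inclusion-exclusion on dice exceeding 7: Σ_j (-1)^j C(5,j)·C(19-1-7j, 4) = C(5,0)·C(18,4) - C(5,1)·C(11,4) + C(5,2)·C(4,4) = 1·3060 - 5·330 + 10·1 = 1420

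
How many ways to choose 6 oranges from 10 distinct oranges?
C(10,6) = 10!/(6!×4!) = 210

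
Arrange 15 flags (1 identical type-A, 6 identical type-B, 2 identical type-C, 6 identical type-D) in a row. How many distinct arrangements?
15! / (1! × 6! × 2! × 6!) = 1261260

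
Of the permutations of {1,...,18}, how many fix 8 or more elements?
Exactly j fixed points: C(18,j)·!(18-j); sum over j ≥ 8 (derangement numbers via !m = (m-1)·(!(m-1) + !(m-2)): !0..!10 = 1, 0, 1, 2, 9, 44, 265, 1854, 14833, 133496, 1334961). Σ_{j=8}^{18} C(18,j)·!(18-j) = C(18,8)·!10 + C(18,9)·!9 + C(18,10)·!8 + C(18,11)·!7 + C(18,12)·!6 + C(18,13)·!5 + C(18,14)·!4 + C(18,15)·!3 + C(18,16)·!2 + C(18,17)·!1 + C(18,18)·!0 = 43758·1334961 + 48620·133496 + 43758·14833 + 31824·1854 + 18564·265 + 8568·44 + 3060·9 + 816·2 + 153·1 + 18·0 + 1·1 = 65619188846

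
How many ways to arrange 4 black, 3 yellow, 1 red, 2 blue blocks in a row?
10! / (4! × 3! × 1! × 2!) = 12600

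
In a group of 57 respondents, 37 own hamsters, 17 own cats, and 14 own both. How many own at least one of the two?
|A∪B| = |A| + |B| - |A∩B| = 37 + 17 - 14 = 40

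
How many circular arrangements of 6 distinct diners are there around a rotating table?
Circular: fix one position, arrange the rest. (6-1)! = 120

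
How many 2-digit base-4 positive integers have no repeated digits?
First digit: 3 choices (nonzero). Then descending: 3 × 3 = 9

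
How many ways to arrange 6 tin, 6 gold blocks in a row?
12! / (6! × 6!) = 924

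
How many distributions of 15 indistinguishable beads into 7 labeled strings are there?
C(15+7-1, 7-1) = C(21, 6) = 54264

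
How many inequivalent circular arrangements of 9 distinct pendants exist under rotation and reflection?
(9-1)!/2 = 40320/2 = 20160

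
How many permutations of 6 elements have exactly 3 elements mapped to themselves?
Choose the 3 fixed points C(6,3) = 20, derange the rest: !3 = Σ_{j=0}^{3} (-1)^j·3!/j! = 6 - 6 + 3 - 1 = 2. Product = 20 × 2 = 40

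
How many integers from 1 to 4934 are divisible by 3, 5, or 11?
⌊4934/3⌋+⌊4934/5⌋+⌊4934/11⌋ - ⌊4934/15⌋-⌊4934/33⌋-⌊4934/55⌋ + ⌊4934/165⌋ = 1644+986+448 - 328-149-89 + 29 = 2541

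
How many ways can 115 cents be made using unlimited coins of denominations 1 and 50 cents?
Coefficient of x^115 in 1/(1-x^1) · 1/(1-x^50). Use j coins of 50 for j = 0..⌊115/50⌋ = 2, the rest in 1s: 2 + 1 = 3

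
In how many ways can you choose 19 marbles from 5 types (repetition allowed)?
C(19+5-1, 5-1) = C(23, 4) = 8855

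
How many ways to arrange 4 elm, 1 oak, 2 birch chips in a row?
7! / (4! × 1! × 2!) = 105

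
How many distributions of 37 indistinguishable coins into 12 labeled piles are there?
C(37+12-1, 12-1) = C(48, 11) = 22595200368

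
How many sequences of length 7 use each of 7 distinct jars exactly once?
7! = 5040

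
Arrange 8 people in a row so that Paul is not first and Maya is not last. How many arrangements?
By inclusion-exclusion: 8! - 2×(8-1)! + (8-2)! = 40320 - 10080 + 720 = 30960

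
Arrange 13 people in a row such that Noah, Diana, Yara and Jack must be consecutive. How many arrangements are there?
Treat the 4 as one block: (13-4+1)! × 4! = 3628800 × 24 = 87091200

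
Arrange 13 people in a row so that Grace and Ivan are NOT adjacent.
Total - adjacent = 13! - (13-1)!×2 = 6227020800 - 958003200 = 5269017600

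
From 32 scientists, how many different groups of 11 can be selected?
C(32,11) = 32!/(11!×21!) = 129024480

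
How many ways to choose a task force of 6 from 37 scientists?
C(37,6) = 37!/(6!×31!) = 2324784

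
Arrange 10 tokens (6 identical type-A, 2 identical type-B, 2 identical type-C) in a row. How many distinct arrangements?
10! / (6! × 2! × 2!) = 1260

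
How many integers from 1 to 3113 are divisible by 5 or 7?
⌊3113/5⌋ + ⌊3113/7⌋ - ⌊3113/35⌋ = 622 + 444 - 88 = 978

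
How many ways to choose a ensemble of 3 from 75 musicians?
C(75,3) = 75!/(3!×72!) = 67525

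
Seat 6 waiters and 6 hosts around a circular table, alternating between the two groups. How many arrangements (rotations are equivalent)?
Fix one of the waiters: (6-1)! ways for the remaining waiters, × 6! ways for the hosts = 120 × 720 = 86400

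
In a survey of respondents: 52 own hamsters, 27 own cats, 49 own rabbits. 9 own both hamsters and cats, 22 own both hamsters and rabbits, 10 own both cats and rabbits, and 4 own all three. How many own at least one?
|A∪B∪C| = 52+27+49-9-22-10+4 = 91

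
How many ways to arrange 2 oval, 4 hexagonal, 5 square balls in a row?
11! / (2! × 4! × 5!) = 6930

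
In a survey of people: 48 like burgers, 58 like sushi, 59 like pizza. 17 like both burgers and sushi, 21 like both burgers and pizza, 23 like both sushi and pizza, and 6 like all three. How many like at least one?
|A∪B∪C| = 48+58+59-17-21-23+6 = 110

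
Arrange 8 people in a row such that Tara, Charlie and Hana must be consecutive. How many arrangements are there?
Treat the 3 as one block: (8-3+1)! × 3! = 720 × 6 = 4320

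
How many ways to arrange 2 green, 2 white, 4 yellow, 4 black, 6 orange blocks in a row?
18! / (2! × 2! × 4! × 4! × 6!) = 3859455600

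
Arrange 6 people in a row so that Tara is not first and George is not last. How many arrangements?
By inclusion-exclusion: 6! - 2×(6-1)! + (6-2)! = 720 - 240 + 24 = 504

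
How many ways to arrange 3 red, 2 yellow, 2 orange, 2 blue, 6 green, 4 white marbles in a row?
19! / (3! × 2! × 2! × 2! × 6! × 4!) = 146659312800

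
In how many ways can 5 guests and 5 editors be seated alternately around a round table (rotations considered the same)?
Fix one of the guests: (5-1)! ways for the remaining guests, × 5! ways for the editors = 24 × 120 = 2880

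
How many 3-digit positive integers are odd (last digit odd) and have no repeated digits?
Last∈{1,3,5,7,9}. Last=0: 0. Last nonzero: 5×8×P(8,1) = 320. Total = 320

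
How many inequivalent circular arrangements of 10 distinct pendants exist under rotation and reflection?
(10-1)!/2 = 362880/2 = 181440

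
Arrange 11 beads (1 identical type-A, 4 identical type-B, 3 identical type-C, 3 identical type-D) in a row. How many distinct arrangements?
11! / (1! × 4! × 3! × 3!) = 46200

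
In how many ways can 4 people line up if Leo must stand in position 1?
Fix one position: (4-1)! = 6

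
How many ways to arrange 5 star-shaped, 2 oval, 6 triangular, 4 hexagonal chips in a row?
17! / (5! × 2! × 6! × 4!) = 85765680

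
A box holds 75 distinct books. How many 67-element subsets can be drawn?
C(75,67) = 75!/(67!×8!) = 16871053725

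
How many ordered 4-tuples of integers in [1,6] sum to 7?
Coefficient of x^7 in (x + x² + ... + x^6)^4. By inclusion-exclusion on dice exceeding 6: Σ_j (-1)^j C(4,j)·C(7-1-6j, 3) = C(4,0)·C(6,3) = 1·20 = 20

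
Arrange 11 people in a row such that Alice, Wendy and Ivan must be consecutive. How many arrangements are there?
Treat the 3 as one block: (11-3+1)! × 3! = 362880 × 6 = 2177280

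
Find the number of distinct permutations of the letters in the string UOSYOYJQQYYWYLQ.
15! / (1! × 1! × 1! × 3! × 5! × 2! × 1! × 1!) = 908107200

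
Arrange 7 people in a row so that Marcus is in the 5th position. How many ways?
Fix one position: (7-1)! = 720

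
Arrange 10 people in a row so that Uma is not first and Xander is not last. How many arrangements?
By inclusion-exclusion: 10! - 2×(10-1)! + (10-2)! = 3628800 - 725760 + 40320 = 2943360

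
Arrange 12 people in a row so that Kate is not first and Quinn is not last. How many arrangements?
By inclusion-exclusion: 12! - 2×(12-1)! + (12-2)! = 479001600 - 79833600 + 3628800 = 402796800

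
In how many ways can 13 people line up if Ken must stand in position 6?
Fix one position: (13-1)! = 479001600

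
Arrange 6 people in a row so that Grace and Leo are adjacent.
Treat as block: (6-1)! × 2! = 120 × 2 = 240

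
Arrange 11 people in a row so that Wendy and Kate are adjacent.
Treat as block: (11-1)! × 2! = 3628800 × 2 = 7257600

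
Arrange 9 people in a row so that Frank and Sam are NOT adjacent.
Total - adjacent = 9! - (9-1)!×2 = 362880 - 80640 = 282240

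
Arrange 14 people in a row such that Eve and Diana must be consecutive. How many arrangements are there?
Treat the 2 as one block: (14-2+1)! × 2! = 6227020800 × 2 = 12454041600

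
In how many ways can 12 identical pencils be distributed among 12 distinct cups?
C(12+12-1, 12-1) = C(23, 11) = 1352078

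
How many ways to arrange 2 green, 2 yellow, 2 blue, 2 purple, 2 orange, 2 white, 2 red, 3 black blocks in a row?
17! / (2! × 2! × 2! × 2! × 2! × 2! × 2! × 3!) = 463134672000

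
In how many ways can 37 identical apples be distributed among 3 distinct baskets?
C(37+3-1, 3-1) = C(39, 2) = 741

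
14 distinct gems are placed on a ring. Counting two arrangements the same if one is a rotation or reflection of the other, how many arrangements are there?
(14-1)!/2 = 6227020800/2 = 3113510400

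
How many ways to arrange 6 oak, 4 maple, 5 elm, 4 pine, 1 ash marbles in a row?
20! / (6! × 4! × 5! × 4! × 1!) = 48886437600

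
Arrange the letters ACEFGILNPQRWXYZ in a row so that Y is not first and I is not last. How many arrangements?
By inclusion-exclusion: 15! - 2×(15-1)! + (15-2)! = 1307674368000 - 174356582400 + 6227020800 = 1139544806400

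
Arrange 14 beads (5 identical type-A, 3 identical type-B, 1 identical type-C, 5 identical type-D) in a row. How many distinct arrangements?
14! / (5! × 3! × 1! × 5!) = 1009008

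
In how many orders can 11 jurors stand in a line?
11! = 39916800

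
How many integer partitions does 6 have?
Pentagonal recurrence p(n) = p(n-1) + p(n-2) - p(n-5) - p(n-7) + p(n-12) + p(n-15) - ... gives p(0..5) = 1, 1, 2, 3, 5, 7. p(6) = p(5) + p(4) - p(1) = 7 + 5 - 1 = 11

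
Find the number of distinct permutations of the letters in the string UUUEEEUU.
8! / (5! × 3!) = 56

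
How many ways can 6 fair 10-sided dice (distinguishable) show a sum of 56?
Coefficient of x^56 in (x + x² + ... + x^10)^6. By inclusion-exclusion on dice exceeding 10: Σ_j (-1)^j C(6,j)·C(56-1-10j, 5) = C(6,0)·C(55,5) - C(6,1)·C(45,5) + C(6,2)·C(35,5) - C(6,3)·C(25,5) + C(6,4)·C(15,5) - C(6,5)·C(5,5) = 1·3478761 - 6·1221759 + 15·324632 - 20·53130 + 15·3003 - 6·1 = 126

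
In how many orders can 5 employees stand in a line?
5! = 120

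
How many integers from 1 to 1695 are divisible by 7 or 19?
⌊1695/7⌋ + ⌊1695/19⌋ - ⌊1695/133⌋ = 242 + 89 - 12 = 319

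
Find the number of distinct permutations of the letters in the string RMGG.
4! / (2! × 1! × 1!) = 12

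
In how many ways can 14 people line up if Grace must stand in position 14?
Fix one position: (14-1)! = 6227020800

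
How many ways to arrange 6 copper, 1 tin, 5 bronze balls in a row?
12! / (6! × 1! × 5!) = 5544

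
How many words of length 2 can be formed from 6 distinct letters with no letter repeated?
P(6,2) = 6!/(6-2)! = 30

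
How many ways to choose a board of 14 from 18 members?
C(18,14) = 18!/(14!×4!) = 3060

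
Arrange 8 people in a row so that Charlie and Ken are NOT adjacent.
Total - adjacent = 8! - (8-1)!×2 = 40320 - 10080 = 30240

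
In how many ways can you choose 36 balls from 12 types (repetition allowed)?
C(36+12-1, 12-1) = C(47, 11) = 17417133617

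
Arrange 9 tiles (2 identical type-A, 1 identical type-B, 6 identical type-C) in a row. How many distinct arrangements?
9! / (2! × 1! × 6!) = 252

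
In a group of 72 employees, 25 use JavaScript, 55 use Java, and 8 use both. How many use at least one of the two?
|A∪B| = |A| + |B| - |A∩B| = 25 + 55 - 8 = 72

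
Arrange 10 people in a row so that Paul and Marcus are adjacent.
Treat as block: (10-1)! × 2! = 362880 × 2 = 725760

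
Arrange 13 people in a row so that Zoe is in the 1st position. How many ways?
Fix one position: (13-1)! = 479001600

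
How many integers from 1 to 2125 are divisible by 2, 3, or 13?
⌊2125/2⌋+⌊2125/3⌋+⌊2125/13⌋ - ⌊2125/6⌋-⌊2125/26⌋-⌊2125/39⌋ + ⌊2125/78⌋ = 1062+708+163 - 354-81-54 + 27 = 1471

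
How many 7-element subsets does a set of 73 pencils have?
C(73,7) = 73!/(7!×66!) = 1629348612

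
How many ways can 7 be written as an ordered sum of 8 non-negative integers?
C(7+8-1, 8-1) = C(14, 7) = 3432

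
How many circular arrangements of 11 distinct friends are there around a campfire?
Circular: fix one position, arrange the rest. (11-1)! = 3628800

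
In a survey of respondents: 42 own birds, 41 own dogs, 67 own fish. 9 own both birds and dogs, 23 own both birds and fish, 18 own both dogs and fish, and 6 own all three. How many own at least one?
|A∪B∪C| = 42+41+67-9-23-18+6 = 106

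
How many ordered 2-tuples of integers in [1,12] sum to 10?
Coefficient of x^10 in (x + x² + ... + x^12)^2. By inclusion-exclusion on dice exceeding 12: Σ_j (-1)^j C(2,j)·C(10-1-12j, 1) = C(2,0)·C(9,1) = 1·9 = 9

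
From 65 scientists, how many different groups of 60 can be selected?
C(65,60) = 65!/(60!×5!) = 8259888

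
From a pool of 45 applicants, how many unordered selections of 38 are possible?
C(45,38) = 45!/(38!×7!) = 45379620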